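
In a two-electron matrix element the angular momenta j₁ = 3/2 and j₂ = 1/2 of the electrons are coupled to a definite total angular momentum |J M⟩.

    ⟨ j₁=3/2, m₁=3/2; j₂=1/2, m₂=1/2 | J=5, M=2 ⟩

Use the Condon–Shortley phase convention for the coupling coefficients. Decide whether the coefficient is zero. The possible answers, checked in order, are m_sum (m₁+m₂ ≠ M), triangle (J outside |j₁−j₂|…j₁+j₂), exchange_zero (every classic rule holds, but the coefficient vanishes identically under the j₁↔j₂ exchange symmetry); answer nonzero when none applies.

triangle

m-sum: m₁+m₂ = 3/2+1/2 = 2, M = 2  ✓
triangle: need |j₁−j₂| ≤ J ≤ j₁+j₂, i.e. J ∈ [1, 2]; J = 5 is outside ✗ ⇒ coefficient is 0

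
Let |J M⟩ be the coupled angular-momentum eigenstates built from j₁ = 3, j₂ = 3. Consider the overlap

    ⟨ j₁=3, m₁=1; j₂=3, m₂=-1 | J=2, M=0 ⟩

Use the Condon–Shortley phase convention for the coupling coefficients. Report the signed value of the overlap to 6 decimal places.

-0.327327  (= −√(3/28))

√[5·4!2!2!/9! · 4!2!2!4!2!2!] = √(256/21)
  +(−1)^0/∏(0,4,2,2,0,0)! = 1/96  (running 1/96)
  +(−1)^1/∏(1,3,1,1,1,1)! = -1/6  (running -5/32)
  +(−1)^2/∏(2,2,0,0,2,2)! = 1/16  (running -3/32)
⟨..|..⟩ = √(256/21)·(-3/32) = -0.327327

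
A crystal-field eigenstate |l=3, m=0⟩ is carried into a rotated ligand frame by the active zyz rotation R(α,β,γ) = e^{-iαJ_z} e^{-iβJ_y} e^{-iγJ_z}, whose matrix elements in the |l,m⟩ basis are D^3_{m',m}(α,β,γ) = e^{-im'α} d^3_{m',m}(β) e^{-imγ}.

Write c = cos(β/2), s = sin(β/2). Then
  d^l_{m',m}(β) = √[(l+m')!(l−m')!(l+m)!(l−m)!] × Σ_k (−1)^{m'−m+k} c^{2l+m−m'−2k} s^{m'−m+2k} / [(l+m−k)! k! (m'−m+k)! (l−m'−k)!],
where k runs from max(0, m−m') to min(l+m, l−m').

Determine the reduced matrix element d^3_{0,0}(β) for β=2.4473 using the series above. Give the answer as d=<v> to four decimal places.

d=0.0181

d^3_{0,0}(β=2.4473) via the finite sum:
Half-angle: c=0.340216, s=0.940347. N=√(6·6·6·6)=36.000000
Admissible k: 0..3 (factorial args all ≥0)
  k=0: (−1)^0·36.0000/(36)·0.3402^6·0.9403^0 = +0.001551
  k=1: (−1)^1·36.0000/(4)·0.3402^4·0.9403^2 = -0.106620
  k=2: (−1)^2·36.0000/(4)·0.3402^2·0.9403^4 = +0.814525
  k=3: (−1)^3·36.0000/(36)·0.3402^0·0.9403^6 = -0.691401
d^3_{0,0}(2.4473) = +0.001551 -0.106620 +0.814525 -0.691401 = +0.018056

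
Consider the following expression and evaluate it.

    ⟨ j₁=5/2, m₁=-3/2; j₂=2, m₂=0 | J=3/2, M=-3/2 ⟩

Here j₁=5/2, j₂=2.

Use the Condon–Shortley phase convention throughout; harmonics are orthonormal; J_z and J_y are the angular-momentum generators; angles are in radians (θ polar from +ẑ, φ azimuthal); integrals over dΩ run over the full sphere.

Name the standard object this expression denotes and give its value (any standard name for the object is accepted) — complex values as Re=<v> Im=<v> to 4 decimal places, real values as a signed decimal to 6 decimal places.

Clebsch–Gordan coefficient, +√(12/35) ≈ +0.585540

This is a Clebsch–Gordan (vector-coupling) coefficient.
triangle: 3!*2!*1!/7! = 12/5040
(j±m)!: 1!*4!*2!*2!*0!*3! = 576
prefactor² = (2J+1)*Δ*N² = 192/35
  k=2: +1/(2!*1!*2!*0!*0!*1!) = 1/4
Σ = 1/4  ⇒  CG² = 192/35*(1/4)² = 12/35
CG = +√(12/35) = +0.585540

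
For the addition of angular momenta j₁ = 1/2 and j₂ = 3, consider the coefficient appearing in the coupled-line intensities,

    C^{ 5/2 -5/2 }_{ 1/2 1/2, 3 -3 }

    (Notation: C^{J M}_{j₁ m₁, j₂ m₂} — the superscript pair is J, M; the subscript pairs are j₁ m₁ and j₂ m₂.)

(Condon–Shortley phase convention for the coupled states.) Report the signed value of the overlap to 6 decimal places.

√[6·1!0!5!/7! · 1!0!0!6!0!5!] = √(86400/7)
  +(−1)^0/∏(0,1,0,0,0,5)! = 1/120  (running 1/120)
⟨..|..⟩ = √(86400/7)·(1/120) = +0.925820

+√(6/7) = +0.925820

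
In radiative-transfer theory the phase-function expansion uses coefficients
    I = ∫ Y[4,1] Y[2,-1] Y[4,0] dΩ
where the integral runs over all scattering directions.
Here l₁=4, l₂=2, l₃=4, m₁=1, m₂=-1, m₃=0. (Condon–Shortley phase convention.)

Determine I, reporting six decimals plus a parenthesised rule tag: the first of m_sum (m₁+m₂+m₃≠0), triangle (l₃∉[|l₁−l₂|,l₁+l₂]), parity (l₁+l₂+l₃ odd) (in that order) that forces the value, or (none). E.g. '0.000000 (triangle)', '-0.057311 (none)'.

Checks pass: Σm=0; 10 even; l₃=4∈[2,6].
(2·4+1)(2·2+1)(2·4+1) = 405
Δ: 2! 6! 2! / 11! → 1/13860
sum: t=0:+1/192 t=1:−1/36 t=2:+1/192 = -5/288
3j²(4 2 4; 0 0 0) = Δ·Π!·Σ² = 20/693  (sign -1)
sum: t=0:+1/72 t=1:−1/96 = 1/288
3j²(4 2 4; 1 -1 0) = Δ·Π!·Σ² = 1/462  (sign +1)
combine: 4πI² = 405·20/693·1/462 = 150/5929
take √, sign -1: I = -0.04486937
No selection rule forces the value: the integral is nonzero (none).

-0.044869 (none)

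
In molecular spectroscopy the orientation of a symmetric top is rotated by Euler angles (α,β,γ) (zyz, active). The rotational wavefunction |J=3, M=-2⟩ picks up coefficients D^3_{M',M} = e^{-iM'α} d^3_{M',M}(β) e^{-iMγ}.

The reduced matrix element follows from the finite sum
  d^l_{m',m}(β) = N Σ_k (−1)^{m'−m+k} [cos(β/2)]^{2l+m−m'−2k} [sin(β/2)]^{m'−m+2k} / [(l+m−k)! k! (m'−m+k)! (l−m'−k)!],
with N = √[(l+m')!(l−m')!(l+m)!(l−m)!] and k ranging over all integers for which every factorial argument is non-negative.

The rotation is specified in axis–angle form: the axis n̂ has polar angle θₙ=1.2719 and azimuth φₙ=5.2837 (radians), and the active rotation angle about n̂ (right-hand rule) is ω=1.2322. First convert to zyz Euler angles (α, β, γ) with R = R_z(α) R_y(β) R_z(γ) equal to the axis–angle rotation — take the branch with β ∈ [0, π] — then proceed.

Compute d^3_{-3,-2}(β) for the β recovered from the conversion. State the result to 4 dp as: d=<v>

d=0.5448

Axis–angle → zyz. n̂ = (sinθₙcosφₙ, sinθₙsinφₙ, cosθₙ) = (+0.516760, -0.803896, +0.294466), ω = 1.2322.
R = I cosω + sinω [n̂]ₓ + (1−cosω) n̂n̂ᵀ gives
  R = [+0.510503, -0.555180, -0.656629; +0.000313, +0.763752, -0.645510; +0.859876, +0.329329, +0.390072]
β = atan2(√(R₁₃²+R₂₃²), R₃₃) = 1.170087; α = atan2(R₂₃, R₁₃) mod 2π = 3.918452; γ = atan2(R₃₂, −R₃₁) mod 2π = 2.775830
d^3_{-3,-2}(β=1.1701) via the finite sum:
With c≡cos(β/2)=0.833688 and s≡sin(β/2)=0.552236, N=[1·720·1·120]^{1/2}=293.938769
Admissible k: 1..1 (factorial args all ≥0)
  k=1: (−1)^0·293.9388/(120)·0.8337^5·0.5522^1 = +0.544776
d^3_{-3,-2}(1.1701) = +0.544776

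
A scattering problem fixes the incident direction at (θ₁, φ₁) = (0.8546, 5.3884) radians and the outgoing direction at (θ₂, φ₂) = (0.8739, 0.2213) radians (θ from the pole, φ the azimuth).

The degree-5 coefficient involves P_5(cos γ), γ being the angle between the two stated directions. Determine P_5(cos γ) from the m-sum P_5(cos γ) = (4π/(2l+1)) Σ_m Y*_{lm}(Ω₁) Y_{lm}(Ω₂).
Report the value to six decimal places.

-0.322739

Summing Y*_{l m}(θ₁,φ₁)·Y_{l m}(θ₂,φ₂) over m ∈ [−5, 5]; prefactor 4π/(2·5+1) = 1.142397:
  m=-5: Y*=(-0.026772, 0.110134)  Y=(0.055111, -0.110043)  product (0.010644, 0.009016)
  m=-4: Y*=(-0.282563, 0.132180)  Y=(0.206243, -0.252143)  product (-0.024948, 0.098507)
  m=-3: Y*=(-0.383571, -0.188721)  Y=(0.332667, -0.260270)  product (-0.176720, 0.037050)
  m=-2: Y*=(-0.040266, -0.181105)  Y=(0.136342, -0.064621)  product (-0.017193, -0.022090)
  m=-1: Y*=(-0.171256, 0.213513)  Y=(-0.288378, 0.064881)  product (0.035534, -0.072684)
  m=+0: Y*=(-0.266224, -0.000000)  Y=(-0.236104, 0.000000)  product (0.062857, 0.000000)
  m=+1: Y*=(0.171256, 0.213513)  Y=(0.288378, 0.064881)  product (0.035534, 0.072684)
  m=+2: Y*=(-0.040266, 0.181105)  Y=(0.136342, 0.064621)  product (-0.017193, 0.022090)
  m=+3: Y*=(0.383571, -0.188721)  Y=(-0.332667, -0.260270)  product (-0.176720, -0.037050)
  m=+4: Y*=(-0.282563, -0.132180)  Y=(0.206243, 0.252143)  product (-0.024948, -0.098507)
  m=+5: Y*=(0.026772, 0.110134)  Y=(-0.055111, -0.110043)  product (0.010644, -0.009016)
Accumulated sum (-0.282510, 0.000000); after 4π/(2l+1) scaling, (-0.322739, 0.000000) ⇒ P_5 = -0.322739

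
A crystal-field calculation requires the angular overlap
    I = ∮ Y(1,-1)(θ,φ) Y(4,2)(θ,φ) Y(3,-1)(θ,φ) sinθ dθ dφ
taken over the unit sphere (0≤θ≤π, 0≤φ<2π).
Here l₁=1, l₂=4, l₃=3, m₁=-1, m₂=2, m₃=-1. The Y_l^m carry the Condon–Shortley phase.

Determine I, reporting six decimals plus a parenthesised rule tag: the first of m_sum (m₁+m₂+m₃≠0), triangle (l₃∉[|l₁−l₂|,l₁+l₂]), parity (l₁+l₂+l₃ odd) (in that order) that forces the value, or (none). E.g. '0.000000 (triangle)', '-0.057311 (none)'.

Checks pass: Σm=0; 8 even; l₃=3∈[3,5].
(2·1+1)(2·4+1)(2·3+1) = 189
Δ: 2! 0! 6! / 9! → 1/252
sum: t=1:−1/36 = -1/36
3j²(1 4 3; 0 0 0) = Δ·Π!·Σ² = 4/63  (sign +1)
sum: t=2:+1/96 = 1/96
3j²(1 4 3; -1 2 -1) = Δ·Π!·Σ² = 5/84  (sign +1)
combine: 4πI² = 189·4/63·5/84 = 5/7
take √, sign +1: I = 0.23841361
No selection rule forces the value: the integral is nonzero (none).

0.238414 (none)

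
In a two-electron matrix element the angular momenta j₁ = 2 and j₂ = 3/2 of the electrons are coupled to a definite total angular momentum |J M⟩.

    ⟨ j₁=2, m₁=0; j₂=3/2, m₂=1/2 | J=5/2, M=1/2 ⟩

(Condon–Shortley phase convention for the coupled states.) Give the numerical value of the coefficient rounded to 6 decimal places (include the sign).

-0.292770

j₁+j₂−J=1  J+j₁−j₂=3  J−j₁+j₂=2  j₁+j₂+J+1=7
(j₁±m₁, j₂±m₂, J±M) = (2,2,2,1,3,2)
P² = 48/35
sum k=0..1:
  [0] +1/4 = 1/4
  [1] −1/2 = -1/2
S = -1/4
C² = P²·S² = 3/35 ; C = -0.292770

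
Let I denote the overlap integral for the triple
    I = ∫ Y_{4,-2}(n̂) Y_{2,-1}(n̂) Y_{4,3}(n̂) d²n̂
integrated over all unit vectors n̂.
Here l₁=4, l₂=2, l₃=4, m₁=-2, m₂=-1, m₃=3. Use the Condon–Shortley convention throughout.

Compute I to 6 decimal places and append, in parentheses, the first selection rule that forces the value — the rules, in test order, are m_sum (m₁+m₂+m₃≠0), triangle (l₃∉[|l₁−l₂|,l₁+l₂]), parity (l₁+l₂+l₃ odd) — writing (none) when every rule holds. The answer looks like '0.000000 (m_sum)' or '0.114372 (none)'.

-0.187702 (none)

Checks pass: Σm=0; 10 even; l₃=4∈[2,6].
(2·4+1)(2·2+1)(2·4+1) = 405
Δ: 2! 6! 2! / 11! → 1/13860
sum: t=0:+1/192 t=1:−1/36 t=2:+1/192 = -5/288
3j²(4 2 4; 0 0 0) = Δ·Π!·Σ² = 20/693  (sign -1)
sum: t=0:+1/1440 t=1:−1/240 = -1/288
3j²(4 2 4; -2 -1 3) = Δ·Π!·Σ² = 5/132  (sign +1)
combine: 4πI² = 405·20/693·5/132 = 375/847
take √, sign -1: I = -0.18770204
No selection rule forces the value: the integral is nonzero (none).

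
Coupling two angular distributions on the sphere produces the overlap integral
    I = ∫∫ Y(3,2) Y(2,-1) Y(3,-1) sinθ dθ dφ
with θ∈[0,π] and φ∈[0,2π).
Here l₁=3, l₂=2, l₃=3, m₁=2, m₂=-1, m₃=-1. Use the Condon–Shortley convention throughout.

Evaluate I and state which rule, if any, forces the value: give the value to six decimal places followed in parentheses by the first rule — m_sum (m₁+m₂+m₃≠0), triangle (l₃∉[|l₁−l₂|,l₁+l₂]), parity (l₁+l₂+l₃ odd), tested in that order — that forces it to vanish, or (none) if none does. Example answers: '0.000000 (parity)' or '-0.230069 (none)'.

Rules hold: Σm=0, L=8 even, 1≤3≤5.
N = 7·5·7 = 245
Δ = 2!·4!·2!/9! = 1/3780
Racah Σ t=0..2: t=0:+1/24 t=1:−1/4 t=2:+1/24 = -1/6
⇒ 3j(3 2 3; 0 0 0)² = 4/105, sgn +1
Racah Σ t=0..1: t=0:+1/12 t=1:−1/48 = 1/16
⇒ 3j(3 2 3; 2 -1 -1)² = 1/28, sgn +1
4πI² = N·(3j₀)²·(3jₘ)² = 1/3
I = +1·√(0.333333/4π) = 0.16286750
No selection rule forces the value: the integral is nonzero (none).

0.162868 (none)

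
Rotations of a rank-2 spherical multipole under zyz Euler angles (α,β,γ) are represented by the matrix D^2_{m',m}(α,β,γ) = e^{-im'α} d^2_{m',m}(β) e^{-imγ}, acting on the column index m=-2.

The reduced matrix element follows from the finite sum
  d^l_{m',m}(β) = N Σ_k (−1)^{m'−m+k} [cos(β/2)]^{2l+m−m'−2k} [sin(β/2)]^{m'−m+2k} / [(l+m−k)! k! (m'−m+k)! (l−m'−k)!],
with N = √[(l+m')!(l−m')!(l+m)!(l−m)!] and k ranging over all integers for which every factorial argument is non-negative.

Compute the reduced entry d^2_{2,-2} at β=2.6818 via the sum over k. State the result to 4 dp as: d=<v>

d=0.8988

d^2_{2,-2}(β=2.6818) via the finite sum:
With c≡cos(β/2)=0.227877 and s≡sin(β/2)=0.973690, N=[24·1·1·24]^{1/2}=24.000000
Admissible k: 0..0 (factorial args all ≥0)
  k=0: (−1)^4·24.0000/(24)·0.2279^0·0.9737^4 = +0.898841
d^2_{2,-2}(2.6818) = +0.898841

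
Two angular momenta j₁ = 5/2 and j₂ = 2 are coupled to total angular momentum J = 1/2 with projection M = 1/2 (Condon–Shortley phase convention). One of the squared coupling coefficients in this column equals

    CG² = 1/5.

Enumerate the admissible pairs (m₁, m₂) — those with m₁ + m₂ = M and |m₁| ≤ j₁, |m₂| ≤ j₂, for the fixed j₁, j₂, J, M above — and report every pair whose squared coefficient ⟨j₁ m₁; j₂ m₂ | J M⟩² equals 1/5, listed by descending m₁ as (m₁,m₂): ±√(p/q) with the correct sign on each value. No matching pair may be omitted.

(1/2,0): +√(1/5)

Admissible pairs with m₁+m₂ = M = 1/2: (-3/2,2), (-1/2,1), (1/2,0), (3/2,-1), (5/2,-2)
  (m₁,m₂)=(5/2,-2): CG² = 1/3, CG = +√(1/3)
  (m₁,m₂)=(3/2,-1): CG² = 4/15, CG = −√(4/15)
  (m₁,m₂)=(1/2,0): CG² = 1/5, CG = +√(1/5)   ← matches the target
  (m₁,m₂)=(-1/2,1): CG² = 2/15, CG = −√(2/15)
  (m₁,m₂)=(-3/2,2): CG² = 1/15, CG = +√(1/15)
Pairs with CG² = 1/5: (1/2,0): +√(1/5)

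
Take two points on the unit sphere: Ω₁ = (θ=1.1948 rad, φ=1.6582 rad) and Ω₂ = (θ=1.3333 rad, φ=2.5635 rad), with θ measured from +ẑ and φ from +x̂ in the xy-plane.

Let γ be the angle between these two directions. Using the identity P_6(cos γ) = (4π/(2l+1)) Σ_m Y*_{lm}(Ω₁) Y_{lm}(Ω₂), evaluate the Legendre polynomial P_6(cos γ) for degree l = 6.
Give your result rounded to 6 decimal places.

Addition theorem: P_6(cos γ) = (4π/13) Σ_m Y*_{lm}(Ω₁) Y_{lm}(Ω₂), m = −6…6:
  m=-6: Y*=-0.270796-0.156642i  Y=-0.385650-0.130787i  product +0.083946+0.095826i
  m=-5: Y*=-0.181071+0.387613i  Y=+0.330761-0.084855i  product -0.027000+0.143572i
  m=-4: Y*=+0.121232+0.044200i  Y=+0.084111-0.091827i  product +0.014256-0.007415i
  m=-3: Y*=-0.075681+0.281980i  Y=-0.054758+0.331960i  product -0.089462-0.040564i
  m=-2: Y*=+0.229502+0.040532i  Y=+0.012985+0.029504i  product +0.001784+0.007297i
  m=-1: Y*=-0.019099+0.217953i  Y=-0.271449-0.177106i  product +0.043785-0.055781i
  m=+0: Y*=+0.254093-0.000000i  Y=-0.007246+0.000000i  product -0.001841+0.000000i
  m=+1: Y*=+0.019099+0.217953i  Y=+0.271449-0.177106i  product +0.043785+0.055781i
  m=+2: Y*=+0.229502-0.040532i  Y=+0.012985-0.029504i  product +0.001784-0.007297i
  m=+3: Y*=+0.075681+0.281980i  Y=+0.054758+0.331960i  product -0.089462+0.040564i
  m=+4: Y*=+0.121232-0.044200i  Y=+0.084111+0.091827i  product +0.014256+0.007415i
  m=+5: Y*=+0.181071+0.387613i  Y=-0.330761-0.084855i  product -0.027000-0.143572i
  m=+6: Y*=-0.270796+0.156642i  Y=-0.385650+0.130787i  product +0.083946-0.095826i
Accumulated sum +0.052776-0.000000i; after 4π/(2l+1) scaling, +0.051016-0.000000i ⇒ P_6 = 0.051016

0.051016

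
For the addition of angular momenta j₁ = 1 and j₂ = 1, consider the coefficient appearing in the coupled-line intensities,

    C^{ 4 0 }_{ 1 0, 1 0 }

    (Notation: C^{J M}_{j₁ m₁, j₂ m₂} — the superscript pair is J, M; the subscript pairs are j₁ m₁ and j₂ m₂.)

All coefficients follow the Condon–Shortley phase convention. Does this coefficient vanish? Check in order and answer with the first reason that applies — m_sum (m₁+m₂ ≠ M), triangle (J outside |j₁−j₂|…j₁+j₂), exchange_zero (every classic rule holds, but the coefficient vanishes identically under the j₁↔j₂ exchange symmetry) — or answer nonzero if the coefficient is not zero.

m-sum: m₁+m₂ = 0+0 = 0, M = 0  ✓
triangle: need |j₁−j₂| ≤ J ≤ j₁+j₂, i.e. J ∈ [0, 2]; J = 4 is outside ✗ ⇒ coefficient is 0

triangle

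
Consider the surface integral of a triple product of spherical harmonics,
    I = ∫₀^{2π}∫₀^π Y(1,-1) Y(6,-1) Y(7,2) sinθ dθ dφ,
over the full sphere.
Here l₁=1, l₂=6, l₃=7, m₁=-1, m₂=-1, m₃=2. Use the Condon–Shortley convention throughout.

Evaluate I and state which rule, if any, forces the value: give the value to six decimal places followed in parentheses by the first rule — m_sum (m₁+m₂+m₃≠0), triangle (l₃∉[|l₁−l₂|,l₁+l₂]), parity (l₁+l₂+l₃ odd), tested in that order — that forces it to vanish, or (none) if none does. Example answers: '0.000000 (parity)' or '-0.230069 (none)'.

0.209937 (none)

Rules hold: Σm=0, L=14 even, 5≤7≤7.
N = 3·13·15 = 585
Δ = 0!·2!·12!/15! = 1/1365
Racah Σ t=0..0: t=0:+1/518400 = 1/518400
⇒ 3j(1 6 7; 0 0 0)² = 7/195, sgn -1
Racah Σ t=0..0: t=0:+1/1209600 = 1/1209600
⇒ 3j(1 6 7; -1 -1 2)² = 12/455, sgn -1
4πI² = N·(3j₀)²·(3jₘ)² = 36/65
I = +1·√(0.553846/4π) = 0.20993732
No selection rule forces the value: the integral is nonzero (none).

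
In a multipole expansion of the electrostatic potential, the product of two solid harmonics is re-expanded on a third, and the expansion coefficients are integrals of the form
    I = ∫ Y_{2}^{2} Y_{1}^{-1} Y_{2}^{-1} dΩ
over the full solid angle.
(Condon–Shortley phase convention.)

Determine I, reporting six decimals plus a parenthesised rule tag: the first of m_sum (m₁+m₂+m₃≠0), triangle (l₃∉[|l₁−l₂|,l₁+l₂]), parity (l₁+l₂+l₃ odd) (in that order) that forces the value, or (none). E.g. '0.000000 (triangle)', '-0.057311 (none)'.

l₁+l₂+l₃=5 is odd: 3j(l;000)=0 ⇒ I=0

0.000000 (parity)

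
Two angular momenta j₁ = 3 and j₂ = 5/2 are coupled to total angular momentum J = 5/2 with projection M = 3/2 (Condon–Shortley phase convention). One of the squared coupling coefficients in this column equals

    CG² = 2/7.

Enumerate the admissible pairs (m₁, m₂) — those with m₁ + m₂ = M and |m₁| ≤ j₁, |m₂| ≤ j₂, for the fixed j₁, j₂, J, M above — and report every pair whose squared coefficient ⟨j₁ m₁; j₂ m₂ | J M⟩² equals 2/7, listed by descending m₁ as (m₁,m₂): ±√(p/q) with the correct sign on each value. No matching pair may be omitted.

Admissible pairs with m₁+m₂ = M = 3/2: (-1,5/2), (0,3/2), (1,1/2), (2,-1/2), (3,-3/2)
  (m₁,m₂)=(3,-3/2): CG² = 8/21, CG = +√(8/21)
  (m₁,m₂)=(2,-1/2): CG² = 1/14, CG = −√(1/14)
  (m₁,m₂)=(1,1/2): CG² = 1/35, CG = −√(1/35)
  (m₁,m₂)=(0,3/2): CG² = 7/30, CG = +√(7/30)
  (m₁,m₂)=(-1,5/2): CG² = 2/7, CG = −√(2/7)   ← matches the target
Pairs with CG² = 2/7: (-1,5/2): −√(2/7)

(-1,5/2): −√(2/7)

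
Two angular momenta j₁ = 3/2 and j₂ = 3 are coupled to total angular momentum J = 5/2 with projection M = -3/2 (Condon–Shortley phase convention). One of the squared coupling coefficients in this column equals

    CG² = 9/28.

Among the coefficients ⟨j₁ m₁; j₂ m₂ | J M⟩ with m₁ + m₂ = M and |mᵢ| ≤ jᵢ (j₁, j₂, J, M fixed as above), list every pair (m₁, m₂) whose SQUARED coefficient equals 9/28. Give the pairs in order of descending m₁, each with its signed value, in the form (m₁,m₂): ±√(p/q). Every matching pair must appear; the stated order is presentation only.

Admissible pairs with m₁+m₂ = M = -3/2: (-3/2,0), (-1/2,-1), (1/2,-2), (3/2,-3)
  (m₁,m₂)=(3/2,-3): CG² = 9/28, CG = +√(9/28)   ← matches the target
  (m₁,m₂)=(1/2,-2): CG² = 1/14, CG = +√(1/14)
  (m₁,m₂)=(-1/2,-1): CG² = 7/20, CG = −√(7/20)
  (m₁,m₂)=(-3/2,0): CG² = 9/35, CG = +√(9/35)
Pairs with CG² = 9/28: (3/2,-3): +√(9/28)

(3/2,-3): +√(9/28)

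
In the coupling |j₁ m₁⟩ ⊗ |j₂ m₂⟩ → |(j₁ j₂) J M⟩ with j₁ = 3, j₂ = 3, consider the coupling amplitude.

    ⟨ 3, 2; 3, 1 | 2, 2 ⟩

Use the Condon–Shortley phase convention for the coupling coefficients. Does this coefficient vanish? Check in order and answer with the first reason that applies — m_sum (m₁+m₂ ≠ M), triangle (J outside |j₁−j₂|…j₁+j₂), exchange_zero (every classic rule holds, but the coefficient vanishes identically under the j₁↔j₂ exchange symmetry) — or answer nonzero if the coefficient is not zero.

m-sum: m₁+m₂ = 2+1 = 3, M = 2  ✗ ⇒ coefficient is 0

m_sum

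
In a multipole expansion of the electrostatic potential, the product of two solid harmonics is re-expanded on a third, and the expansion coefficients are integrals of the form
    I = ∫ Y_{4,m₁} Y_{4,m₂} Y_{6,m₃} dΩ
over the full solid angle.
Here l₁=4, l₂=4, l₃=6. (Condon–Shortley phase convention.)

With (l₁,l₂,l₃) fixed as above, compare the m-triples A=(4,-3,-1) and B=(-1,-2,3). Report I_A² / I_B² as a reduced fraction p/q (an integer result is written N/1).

2/5

Shared (l₁,l₂,l₃)=(4,4,6): N and (l;000)² cancel in I_A²/I_B².
A: Δ = 2!·6!·6!/15! = 1/1261260; Racah Σ t=0..0: t=0:+1/172800 = 1/172800; ⇒ 3j(4 4 6; 4 -3 -1)² = 7/2145, sgn -1
B: Δ = 2!·6!·6!/15! = 1/1261260; Racah Σ t=0..2: t=0:+1/11520 t=1:−1/5760 t=2:+1/51840 = -7/103680; ⇒ 3j(4 4 6; -1 -2 3)² = 7/858, sgn +1
I_A²/I_B² = (7/2145)/(7/858) = 2/5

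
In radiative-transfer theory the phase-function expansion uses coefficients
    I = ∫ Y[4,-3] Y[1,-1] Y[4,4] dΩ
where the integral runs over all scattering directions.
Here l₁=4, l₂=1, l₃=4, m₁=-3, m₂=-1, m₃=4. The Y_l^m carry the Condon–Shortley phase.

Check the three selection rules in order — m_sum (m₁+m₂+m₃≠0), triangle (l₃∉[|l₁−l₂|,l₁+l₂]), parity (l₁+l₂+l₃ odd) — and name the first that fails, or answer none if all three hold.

azimuthal sum: -3 − 1 + 4 = 0  ✓
3 ≤ 4 ≤ 5 (triangle on l)  ✓
L = 4 + 1 + 4 = 9 (odd)  ✗

parity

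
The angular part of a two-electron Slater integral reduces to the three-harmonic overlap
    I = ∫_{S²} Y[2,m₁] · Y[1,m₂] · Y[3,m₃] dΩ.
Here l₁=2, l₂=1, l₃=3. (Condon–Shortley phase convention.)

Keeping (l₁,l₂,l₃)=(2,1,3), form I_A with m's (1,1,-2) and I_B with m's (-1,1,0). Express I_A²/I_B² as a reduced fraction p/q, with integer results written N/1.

10/3

Same 2,1,3: normalisation and zero-m 3j drop out of the ratio.
A: Δ: 0! 4! 2! / 7! → 1/105; sum: t=0:+1/12 = 1/12; 3j²(2 1 3; 1 1 -2) = Δ·Π!·Σ² = 2/21  (sign -1)
B: Δ: 0! 4! 2! / 7! → 1/105; sum: t=0:+1/12 = 1/12; 3j²(2 1 3; -1 1 0) = Δ·Π!·Σ² = 1/35  (sign -1)
I_A²/I_B² = (2/21)/(1/35) = 10/3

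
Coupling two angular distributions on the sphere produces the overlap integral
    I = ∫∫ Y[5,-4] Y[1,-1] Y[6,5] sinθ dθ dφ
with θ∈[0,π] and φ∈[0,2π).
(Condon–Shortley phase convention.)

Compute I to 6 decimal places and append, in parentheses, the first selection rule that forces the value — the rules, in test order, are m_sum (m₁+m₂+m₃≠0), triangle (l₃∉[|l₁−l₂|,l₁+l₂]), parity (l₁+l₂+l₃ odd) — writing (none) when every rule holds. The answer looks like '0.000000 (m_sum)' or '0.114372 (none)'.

Rules hold: Σm=0, L=12 even, 4≤6≤6.
N = 11·3·13 = 429
Δ = 0!·10!·2!/13! = 1/858
Racah Σ t=0..0: t=0:+1/14400 = 1/14400
⇒ 3j(5 1 6; 0 0 0)² = 6/143, sgn +1
Racah Σ t=0..0: t=0:+1/725760 = 1/725760
⇒ 3j(5 1 6; -4 -1 5)² = 5/78, sgn -1
4πI² = N·(3j₀)²·(3jₘ)² = 15/13
I = -1·√(1.15385/4π) = -0.30301841
No selection rule forces the value: the integral is nonzero (none).

-0.303018 (none)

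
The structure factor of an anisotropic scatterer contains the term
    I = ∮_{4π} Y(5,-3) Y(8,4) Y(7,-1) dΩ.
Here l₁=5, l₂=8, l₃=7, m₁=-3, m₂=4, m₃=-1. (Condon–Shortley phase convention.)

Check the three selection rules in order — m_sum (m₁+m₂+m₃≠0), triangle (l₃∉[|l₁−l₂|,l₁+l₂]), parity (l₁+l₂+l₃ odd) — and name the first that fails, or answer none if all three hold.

none

azimuthal sum: -3 + 4 − 1 = 0  ✓
3 ≤ 7 ≤ 13 (triangle on l)  ✓
L = 5 + 8 + 7 = 20 (even)  ✓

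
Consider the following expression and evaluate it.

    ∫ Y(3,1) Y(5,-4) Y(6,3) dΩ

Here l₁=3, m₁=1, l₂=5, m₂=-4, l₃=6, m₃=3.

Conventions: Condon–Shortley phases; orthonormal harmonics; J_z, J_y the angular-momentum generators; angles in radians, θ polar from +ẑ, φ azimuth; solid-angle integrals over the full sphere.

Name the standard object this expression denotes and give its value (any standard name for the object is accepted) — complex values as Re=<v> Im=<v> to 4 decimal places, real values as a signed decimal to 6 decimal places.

Gaunt coefficient, +0.176531

This is a Gaunt coefficient — the integral of a triple product of spherical harmonics over the sphere.
Rules hold: Σm=0, L=14 even, 2≤6≤8.
N = 7·11·13 = 1001
Δ = 2!·4!·8!/15! = 1/675675
Racah Σ t=0..2: t=0:+1/8640 t=1:−1/2304 t=2:+1/8640 = -7/34560
⇒ 3j(3 5 6; 0 0 0)² = 7/429, sgn -1
Racah Σ t=0..1: t=0:+1/40320 t=1:−1/241920 = 1/48384
⇒ 3j(3 5 6; 1 -4 3)² = 24/1001, sgn -1
4πI² = N·(3j₀)²·(3jₘ)² = 56/143
I = +1·√(0.391608/4π) = 0.17653103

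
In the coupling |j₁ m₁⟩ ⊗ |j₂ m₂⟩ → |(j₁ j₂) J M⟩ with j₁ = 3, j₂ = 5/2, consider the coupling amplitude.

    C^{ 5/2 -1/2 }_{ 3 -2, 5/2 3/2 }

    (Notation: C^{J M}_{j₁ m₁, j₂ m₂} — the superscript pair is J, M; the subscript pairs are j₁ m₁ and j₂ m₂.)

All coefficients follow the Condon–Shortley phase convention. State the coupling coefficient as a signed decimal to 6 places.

−√(1/14) = -0.267261

j₁+j₂−J=3  J+j₁−j₂=3  J−j₁+j₂=2  j₁+j₂+J+1=9
(j₁±m₁, j₂±m₂, J±M) = (1,5,4,1,2,3)
P² = 288/7
sum k=2..3:
  [2] +1/24 = 1/24
  [3] −1/12 = -1/12
S = -1/24
C² = P²·S² = 1/14 ; C = -0.267261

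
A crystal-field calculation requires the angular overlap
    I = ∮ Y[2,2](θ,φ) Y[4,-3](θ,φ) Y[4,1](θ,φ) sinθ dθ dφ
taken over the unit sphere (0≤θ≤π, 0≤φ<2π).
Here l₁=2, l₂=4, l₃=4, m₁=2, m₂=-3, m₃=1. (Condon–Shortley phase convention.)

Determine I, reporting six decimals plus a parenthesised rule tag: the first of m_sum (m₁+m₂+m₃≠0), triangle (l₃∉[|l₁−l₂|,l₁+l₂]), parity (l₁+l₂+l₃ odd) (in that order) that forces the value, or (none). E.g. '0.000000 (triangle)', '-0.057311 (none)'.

0.159270 (none)

Rules hold: Σm=0, L=10 even, 2≤4≤6.
N = 5·9·9 = 405
Δ = 2!·2!·6!/11! = 1/13860
Racah Σ t=0..2: t=0:+1/192 t=1:−1/36 t=2:+1/192 = -5/288
⇒ 3j(2 4 4; 0 0 0)² = 20/693, sgn -1
Racah Σ t=0..0: t=0:+1/480 = 1/480
⇒ 3j(2 4 4; 2 -3 1)² = 3/110, sgn -1
4πI² = N·(3j₀)²·(3jₘ)² = 270/847
I = +1·√(0.318772/4π) = 0.15927046
No selection rule forces the value: the integral is nonzero (none).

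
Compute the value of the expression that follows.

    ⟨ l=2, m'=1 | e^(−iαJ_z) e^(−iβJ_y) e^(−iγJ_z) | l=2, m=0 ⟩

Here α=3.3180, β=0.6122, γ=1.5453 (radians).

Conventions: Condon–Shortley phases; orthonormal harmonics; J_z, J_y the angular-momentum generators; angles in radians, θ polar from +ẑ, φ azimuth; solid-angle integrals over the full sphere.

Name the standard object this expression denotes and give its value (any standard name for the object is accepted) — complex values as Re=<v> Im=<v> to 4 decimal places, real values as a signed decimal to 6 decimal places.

Wigner D-matrix element, Re=0.5671 Im=-0.1011

This is a Wigner D-matrix element — the rotation-matrix element ⟨l m'| R(α,β,γ) |l m⟩ in the angular-momentum basis.
First d^2_{1,0}(β=0.6122), then the phase factors e^{-i(1)α} and e^{-i(0)γ}:
With c≡cos(β/2)=0.953516 and s≡sin(β/2)=0.301342, N=[6·1·2·2]^{1/2}=4.898979
The bounds max(0,m−m')=0 and min(l+m,l−m')=1 give 2 terms
  k=0: (−1)^1·4.8990/(2)·0.9535^3·0.3013^1 = -0.639911
  k=1: (−1)^2·4.8990/(2)·0.9535^1·0.3013^3 = +0.063912
d^2_{1,0}(0.6122) = -0.639911 +0.063912 = -0.575999
Phases: e^{-i·(1)·3.3180}=-0.984481+0.175494i, e^{-i·(0)·1.5453}=+1.000000+0.000000i ⇒ D=+0.567060-0.101084i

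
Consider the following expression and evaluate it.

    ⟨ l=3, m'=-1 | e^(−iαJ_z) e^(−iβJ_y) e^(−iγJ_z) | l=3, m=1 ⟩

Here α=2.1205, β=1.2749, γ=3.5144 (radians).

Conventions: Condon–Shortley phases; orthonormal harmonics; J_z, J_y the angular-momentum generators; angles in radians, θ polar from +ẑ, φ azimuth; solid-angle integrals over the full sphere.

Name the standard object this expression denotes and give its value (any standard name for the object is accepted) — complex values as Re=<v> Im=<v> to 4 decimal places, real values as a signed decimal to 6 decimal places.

This is a Wigner D-matrix element — the rotation-matrix element ⟨l m'| R(α,β,γ) |l m⟩ in the angular-momentum basis.
Split into d^3_{-1,1}(β=1.2749) × two z-phases.
c=cos(1.274900/2)=0.803616, s=sin(1.274900/2)=0.595148; N=√[2·24·24·2]=48.000000
The bounds max(0,m−m')=2 and min(l+m,l−m')=4 give 3 terms
  k=2: (−1)^0·48.0000/(8)·0.8036^4·0.5951^2 = +0.886331
  k=3: (−1)^1·48.0000/(6)·0.8036^2·0.5951^4 = -0.648168
  k=4: (−1)^2·48.0000/(48)·0.8036^0·0.5951^6 = +0.044438
d^3_{-1,1}(1.2749) = +0.886331 -0.648168 +0.044438 = +0.282600
Attach z-rotation phases: D = e^{-i(-1)(2.1205)}·(+0.282600)·e^{-i(1)(3.5144)} = +0.049731-0.278190i

Wigner D-matrix element, Re=0.0497 Im=-0.2782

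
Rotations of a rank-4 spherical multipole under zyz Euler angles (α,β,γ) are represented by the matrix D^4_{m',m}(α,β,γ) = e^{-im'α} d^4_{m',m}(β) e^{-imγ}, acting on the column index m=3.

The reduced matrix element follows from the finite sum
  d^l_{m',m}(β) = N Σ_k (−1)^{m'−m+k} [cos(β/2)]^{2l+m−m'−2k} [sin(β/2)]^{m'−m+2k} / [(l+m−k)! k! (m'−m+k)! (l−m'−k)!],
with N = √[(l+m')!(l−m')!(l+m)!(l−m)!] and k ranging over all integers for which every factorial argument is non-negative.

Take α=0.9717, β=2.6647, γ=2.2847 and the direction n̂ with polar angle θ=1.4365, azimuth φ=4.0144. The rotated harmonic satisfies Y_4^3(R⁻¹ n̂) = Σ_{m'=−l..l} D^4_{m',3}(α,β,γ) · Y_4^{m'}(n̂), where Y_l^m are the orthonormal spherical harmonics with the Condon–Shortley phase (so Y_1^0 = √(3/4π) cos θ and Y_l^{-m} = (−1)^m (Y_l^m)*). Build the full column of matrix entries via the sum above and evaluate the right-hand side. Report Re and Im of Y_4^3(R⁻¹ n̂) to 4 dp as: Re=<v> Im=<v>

Need the full column D^4_{m',3} for m'=−4..4 at α=0.9717, β=2.6647, γ=2.2847.
cos(β/2)=0.236193, sin(β/2)=0.971706
d^4_{-4,3}: single k=7 term ⇒ +0.546458;  D = -0.538179-0.094762i
d^4_{-3,3}: k∈[6..7] ⇒ +0.328732 -0.794840 = -0.466107;  D = +0.325606-0.333522i
d^4_{-2,3}: k∈[5..6] ⇒ +0.128133 -0.722896 = -0.594763;  D = -0.117176-0.583106i
d^4_{-1,3}: k∈[4..5] ⇒ +0.036705 -0.372747 = -0.336042;  D = -0.309412-0.131104i
d^4_{0,3}: k∈[3..4] ⇒ +0.007980 -0.135064 = -0.127084;  D = -0.106930+0.068677i
d^4_{1,3}: k∈[2..3] ⇒ +0.001301 -0.036705 = -0.035404;  D = -0.000998+0.035390i
d^4_{2,3}: k∈[1..2] ⇒ +0.000149 -0.007571 = -0.007421;  D = +0.006009+0.004356i
d^4_{3,3}: k∈[0..1] ⇒ +0.000010 -0.001148 = -0.001138;  D = +0.001071-0.000384i
d^4_{4,3}: single k=0 term ⇒ -0.000113;  D = +0.000028-0.000109i
Y_4^{m'}(θ=1.4365,φ=4.0144) and Σ D·Y over m':
  (-0.5382-0.0948i)·(-0.4010+0.1462i)  (+0.3256-0.3335i)·(+0.1413+0.0815i)  (-0.1172-0.5831i)·(+0.0500+0.2829i)  (-0.3094-0.1311i)·(+0.1160-0.1382i)  (-0.1069+0.0687i)·(+0.2617+0.0000i)  (-0.0010+0.0354i)·(-0.1160-0.1382i)  (+0.0060+0.0044i)·(+0.0500-0.2829i)  (+0.0011-0.0004i)·(-0.1413+0.0815i)  (+0.0000-0.0001i)·(-0.4010-0.1462i)
Y_4^3(R⁻¹ n̂) = +0.386366-0.083292i

Re=0.3864 Im=-0.0833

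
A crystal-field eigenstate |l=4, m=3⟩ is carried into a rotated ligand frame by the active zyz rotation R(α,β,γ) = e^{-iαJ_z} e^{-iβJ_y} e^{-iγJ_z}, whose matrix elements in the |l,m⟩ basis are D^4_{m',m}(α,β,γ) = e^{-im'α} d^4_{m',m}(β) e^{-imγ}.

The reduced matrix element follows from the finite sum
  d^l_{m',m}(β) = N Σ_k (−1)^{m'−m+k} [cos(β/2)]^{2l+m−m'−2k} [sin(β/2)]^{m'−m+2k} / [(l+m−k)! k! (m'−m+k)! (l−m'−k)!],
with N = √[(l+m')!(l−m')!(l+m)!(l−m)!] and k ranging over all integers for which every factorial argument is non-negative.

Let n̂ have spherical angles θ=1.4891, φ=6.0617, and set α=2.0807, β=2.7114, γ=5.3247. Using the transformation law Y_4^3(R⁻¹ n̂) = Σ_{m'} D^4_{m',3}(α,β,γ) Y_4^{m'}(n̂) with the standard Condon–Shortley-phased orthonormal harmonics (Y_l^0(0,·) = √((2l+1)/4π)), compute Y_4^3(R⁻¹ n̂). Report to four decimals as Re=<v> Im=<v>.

Re=0.3581 Im=0.0472

Need the full column D^4_{m',3} for m'=−4..4 at α=2.0807, β=2.7114, γ=5.3247.
cos(β/2)=0.213442, sin(β/2)=0.976956
d^4_{-4,3}: single k=7 term ⇒ +0.512801;  D = +0.103225-0.502304i
d^4_{-3,3}: k∈[6..7] ⇒ +0.277272 -0.829850 = -0.552578;  D = +0.526705-0.167106i
d^4_{-2,3}: k∈[5..6] ⇒ +0.097140 -0.678371 = -0.581232;  D = -0.423824-0.397748i
d^4_{-1,3}: k∈[4..5] ⇒ +0.025011 -0.314397 = -0.289385;  D = -0.069846+0.280830i
d^4_{0,3}: k∈[3..4] ⇒ +0.004887 -0.102394 = -0.097507;  D = +0.094074-0.025645i
d^4_{1,3}: k∈[2..3] ⇒ +0.000716 -0.025011 = -0.024295;  D = -0.017018-0.017339i
d^4_{2,3}: k∈[1..2] ⇒ +0.000074 -0.004637 = -0.004563;  D = -0.001282+0.004379i
d^4_{3,3}: k∈[0..1] ⇒ +0.000004 -0.000632 = -0.000627;  D = +0.000612-0.000140i
d^4_{4,3}: single k=0 term ⇒ -0.000056;  D = -0.000037-0.000041i
Y_4^{m'}(θ=1.4891,φ=6.0617) and Σ D·Y over m':
  (+0.1032-0.5023i)·(+0.2762+0.3382i)  (+0.5267-0.1671i)·(+0.0796+0.0624i)  (-0.4238-0.3977i)·(-0.2862-0.1358i)  (-0.0698+0.2808i)·(-0.1109-0.0250i)  (+0.0941-0.0256i)·(+0.2964+0.0000i)  (-0.0170-0.0173i)·(+0.1109-0.0250i)  (-0.0013+0.0044i)·(-0.2862+0.1358i)  (+0.0006-0.0001i)·(-0.0796+0.0624i)  (-0.0000-0.0000i)·(+0.2762-0.3382i)
Y_4^3(R⁻¹ n̂) = +0.358065+0.047240i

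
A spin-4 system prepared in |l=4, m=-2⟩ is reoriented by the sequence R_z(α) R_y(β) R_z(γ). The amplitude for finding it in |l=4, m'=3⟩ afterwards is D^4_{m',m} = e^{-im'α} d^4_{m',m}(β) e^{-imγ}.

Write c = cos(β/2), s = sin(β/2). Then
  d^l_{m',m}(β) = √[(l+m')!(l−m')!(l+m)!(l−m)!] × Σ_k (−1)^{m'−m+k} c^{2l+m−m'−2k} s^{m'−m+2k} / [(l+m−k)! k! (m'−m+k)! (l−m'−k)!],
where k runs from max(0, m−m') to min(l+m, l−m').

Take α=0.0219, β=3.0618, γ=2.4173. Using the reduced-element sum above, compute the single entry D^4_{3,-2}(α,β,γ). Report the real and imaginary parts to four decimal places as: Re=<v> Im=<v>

D^4_{3,-2}(0.0219,3.0618,2.4173) = e^{-i·3·0.0219}·d^4_{3,-2}(3.0618)·e^{-i·-2·2.4173}. Compute d first:
c=cos(3.061800/2)=0.039886, s=sin(3.061800/2)=0.999204; N=√[5040·1·2·720]=2693.993318
k∈{0,1} keeps every argument non-negative
  k=0: (−1)^5·2693.9933/(240)·0.0399^3·0.9992^5 = -0.000709
  k=1: (−1)^6·2693.9933/(720)·0.0399^1·0.9992^7 = +0.148409
d^4_{3,-2}(3.0618) = -0.000709 +0.148409 = +0.147700
Attach z-rotation phases: D = e^{-i(3)(0.0219)}·(+0.147700)·e^{-i(-2)(2.4173)} = +0.008342-0.147464i

Re=0.0083 Im=-0.1475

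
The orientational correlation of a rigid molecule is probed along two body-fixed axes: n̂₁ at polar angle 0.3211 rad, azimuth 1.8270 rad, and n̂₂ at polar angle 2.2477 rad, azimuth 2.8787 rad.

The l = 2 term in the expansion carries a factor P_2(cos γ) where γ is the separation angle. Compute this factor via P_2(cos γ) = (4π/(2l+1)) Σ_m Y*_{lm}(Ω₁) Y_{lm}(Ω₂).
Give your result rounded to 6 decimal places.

-0.165376

Addition theorem: P_2(cos γ) = (4π/5) Σ_m Y*_{lm}(Ω₁) Y_{lm}(Ω₂), m = −2…2:
  term(m=-2) = (-0.004586, -0.007780)   from Y*(Ω₁)=(-0.033535, -0.018864), Y(Ω₂)=(0.203014, 0.117803)
  term(m=-1) = (-0.043296, 0.075777)   from Y*(Ω₁)=(-0.058630, 0.223810), Y(Ω₂)=(0.364256, 0.098029)
  term(m=+0) = (0.029963, 0.000000)   from Y*(Ω₁)=(0.536535, -0.000000), Y(Ω₂)=(0.055845, 0.000000)
  term(m=+1) = (-0.043296, -0.075777)   from Y*(Ω₁)=(0.058630, 0.223810), Y(Ω₂)=(-0.364256, 0.098029)
  term(m=+2) = (-0.004586, 0.007780)   from Y*(Ω₁)=(-0.033535, 0.018864), Y(Ω₂)=(0.203014, -0.117803)
Σ over m = (-0.065801, -0.000000); ×(4π/5) → (-0.165376, -0.000000). Real part: -0.165376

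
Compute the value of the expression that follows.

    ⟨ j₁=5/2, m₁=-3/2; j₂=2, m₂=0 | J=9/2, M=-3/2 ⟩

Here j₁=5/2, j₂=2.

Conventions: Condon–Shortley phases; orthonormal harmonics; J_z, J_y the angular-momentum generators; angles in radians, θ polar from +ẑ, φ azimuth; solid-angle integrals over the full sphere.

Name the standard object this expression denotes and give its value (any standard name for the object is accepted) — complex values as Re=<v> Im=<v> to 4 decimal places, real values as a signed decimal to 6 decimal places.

Clebsch–Gordan coefficient, +√(5/14) ≈ +0.597614

This is a Clebsch–Gordan (vector-coupling) coefficient.
triangle: 0!*5!*4!/10! = 2880/3628800
(j±m)!: 1!*4!*2!*2!*3!*6! = 414720
prefactor² = (2J+1)*Δ*N² = 23040/7
  k=0: +1/(0!*0!*4!*2!*1!*2!) = 1/96
Σ = 1/96  ⇒  CG² = 23040/7*(1/96)² = 5/14
CG = +√(5/14) = +0.597614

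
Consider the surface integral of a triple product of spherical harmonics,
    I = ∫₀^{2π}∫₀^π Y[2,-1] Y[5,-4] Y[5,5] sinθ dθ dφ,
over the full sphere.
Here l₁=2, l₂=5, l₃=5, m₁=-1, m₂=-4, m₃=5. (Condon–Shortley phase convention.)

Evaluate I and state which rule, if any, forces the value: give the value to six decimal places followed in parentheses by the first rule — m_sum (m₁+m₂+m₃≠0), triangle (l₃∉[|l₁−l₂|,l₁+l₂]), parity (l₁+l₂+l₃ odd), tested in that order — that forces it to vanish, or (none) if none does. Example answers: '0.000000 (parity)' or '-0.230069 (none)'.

-0.187924 (none)

m-sum 0 ✓  L=12 even ✓  3≤5≤7 ✓
Π(2lᵢ+1) = 5×11×11 = 605
triangle coeff Δ(2,5,5) = 1/38610
Σ_t [0,2]: t=0:+1/2880 t=1:−1/576 t=2:+1/2880 = -1/960
(3j)²=10/429 [(2 5 5; 0 0 0)], sign=+1
Σ_t [1,1]: t=1:−1/80640 = -1/80640
(3j)²=9/286 [(2 5 5; -1 -4 5)], sign=-1
⇒ 4πI² = 75/169
I = (-1)√(75/169/(4π)) = -0.18792404
No selection rule forces the value: the integral is nonzero (none).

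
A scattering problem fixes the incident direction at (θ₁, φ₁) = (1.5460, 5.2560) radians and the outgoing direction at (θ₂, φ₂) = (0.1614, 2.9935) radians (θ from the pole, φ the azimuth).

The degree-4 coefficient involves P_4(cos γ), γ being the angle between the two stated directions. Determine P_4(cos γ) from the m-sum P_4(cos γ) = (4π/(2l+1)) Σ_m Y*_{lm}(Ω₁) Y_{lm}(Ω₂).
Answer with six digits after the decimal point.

0.352347

Expand P_4 via completeness: Σ_{m} conj(Y_{4,m}) at Ω₁ times Y_{4,m} at Ω₂ —
  [-4]  conj(Y_{4,-4})(Ω₁) = -0.25089 + 0.36388j ; Y_{4,-4}(Ω₂) = 0.00024 + 0.00016j ; Δ = -0.00012 + 0.00005j
  [-3]  conj(Y_{4,-3})(Ω₁) = -0.03095 - 0.00186j ; Y_{4,-3}(Ω₂) = -0.00463 - 0.00220j ; Δ = 0.00014 + 0.00008j
  [-2]  conj(Y_{4,-2})(Ω₁) = 0.15477 + 0.29471j ; Y_{4,-2}(Ω₂) = 0.04808 + 0.01467j ; Δ = 0.00312 + 0.01644j
  [-1]  conj(Y_{4,-1})(Ω₁) = -0.01817 + 0.03006j ; Y_{4,-1}(Ω₂) = -0.28345 - 0.04229j ; Δ = 0.00642 - 0.00775j
  [+0]  conj(Y_{4,0})(Ω₁) = 0.31541 + 0.00000j ; Y_{4,0}(Ω₂) = 0.73948 + 0.00000j ; Δ = 0.23324 + 0.00000j
  [+1]  conj(Y_{4,1})(Ω₁) = 0.01817 + 0.03006j ; Y_{4,1}(Ω₂) = 0.28345 - 0.04229j ; Δ = 0.00642 + 0.00775j
  [+2]  conj(Y_{4,2})(Ω₁) = 0.15477 - 0.29471j ; Y_{4,2}(Ω₂) = 0.04808 - 0.01467j ; Δ = 0.00312 - 0.01644j
  [+3]  conj(Y_{4,3})(Ω₁) = 0.03095 - 0.00186j ; Y_{4,3}(Ω₂) = 0.00463 - 0.00220j ; Δ = 0.00014 - 0.00008j
  [+4]  conj(Y_{4,4})(Ω₁) = -0.25089 - 0.36388j ; Y_{4,4}(Ω₂) = 0.00024 - 0.00016j ; Δ = -0.00012 - 0.00005j
Total Σ_m = 0.25235 + 0.00000j. Multiply by 1.396263: 0.35235 + 0.00000j. P_4(cos γ) = 0.352347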